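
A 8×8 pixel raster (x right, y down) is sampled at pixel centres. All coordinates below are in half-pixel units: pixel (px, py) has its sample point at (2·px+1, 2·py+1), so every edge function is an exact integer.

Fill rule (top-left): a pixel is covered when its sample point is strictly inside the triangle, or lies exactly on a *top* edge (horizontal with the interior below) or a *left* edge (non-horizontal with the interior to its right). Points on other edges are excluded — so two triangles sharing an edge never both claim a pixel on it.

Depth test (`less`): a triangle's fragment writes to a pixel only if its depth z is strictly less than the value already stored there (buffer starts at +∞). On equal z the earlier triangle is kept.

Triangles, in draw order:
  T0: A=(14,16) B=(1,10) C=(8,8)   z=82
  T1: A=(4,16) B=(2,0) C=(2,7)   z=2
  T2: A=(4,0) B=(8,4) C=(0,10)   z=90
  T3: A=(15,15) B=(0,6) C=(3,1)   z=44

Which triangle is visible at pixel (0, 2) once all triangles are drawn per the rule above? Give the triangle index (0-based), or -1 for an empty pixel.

T0:
  2·area = 68
  edge (14, 16)→(1, 10): d=(-13,-6) top-left  bias=+0
  edge (1, 10)→(8, 8): d=(7,-2) top-left  bias=+0
  edge (8, 8)→(14, 16): d=(6,8) right/bottom  bias=-1
    (2,4)@(5, 9): e=[37,1,30] → █
    (3,4)@(7, 9): e=[49,5,14] → █
    (4,4)@(9, 9): e=[61,9,-2] → ·
    (2,5)@(5, 11): e=[11,15,42] → █
    (4,5)@(9, 11): e=[35,23,10] → █
    (5,5)@(11, 11): e=[47,27,-6] → ·
    (2,6)@(5, 13): e=[-15,29,54] → ·
    (3,6)@(7, 13): e=[-3,33,38] → ·
    (4,6)@(9, 13): e=[9,37,22] → █
    (5,6)@(11, 13): e=[21,41,6] → █
    (6,6)@(13, 13): e=[33,45,-10] → ·
    (4,7)@(9, 15): e=[-17,51,34] → ·
  covered (8 px):
    · · · · · · · ·
    · · · · · · · ·
    · · · · · · · ·
    · · · · · · · ·
    · · █ █ · · · ·
    · · █ █ █ · · ·
    · · · · █ █ · ·
    · · · · · · █ ·
T1:
  2·area = 14  (B↔C swapped to make it positive)
  edge (4, 16)→(2, 7): d=(-2,-9) top-left  bias=+0
  edge (2, 7)→(2, 0): d=(0,-7) top-left  bias=+0
  edge (2, 0)→(4, 16): d=(2,16) right/bottom  bias=-1
    (1,4)@(3, 9): e=[5,7,2] → █
    (2,4)@(5, 9): e=[23,21,-30] → ·
    (1,5)@(3, 11): e=[1,7,6] → █
    (2,5)@(5, 11): e=[19,21,-26] → ·
    (1,6)@(3, 13): e=[-3,7,10] → ·
  covered (2 px):
    · · · · · · · ·
    · · · · · · · ·
    · · · · · · · ·
    · · · · · · · ·
    · █ · · · · · ·
    · █ · · · · · ·
    · · · · · · · ·
    · · · · · · · ·
T2:
  2·area = 56
  edge (4, 0)→(8, 4): d=(4,4) right/bottom  bias=-1
  edge (8, 4)→(0, 10): d=(-8,6) right/bottom  bias=-1
  edge (0, 10)→(4, 0): d=(4,-10) top-left  bias=+0
    (2,0)@(5, 1): e=[0,42,14] → ·  [on edge]
    (1,1)@(3, 3): e=[16,38,2] → █
    (2,1)@(5, 3): e=[8,26,22] → █
    (3,1)@(7, 3): e=[0,14,42] → ·  [on edge]
    (1,2)@(3, 5): e=[24,22,10] → █
    (3,2)@(7, 5): e=[8,-2,50] → ·
    (4,2)@(9, 5): e=[0,-14,70] → ·  [on edge]
    (1,3)@(3, 7): e=[32,6,18] → █
    (2,3)@(5, 7): e=[24,-6,38] → ·
    (5,3)@(11, 7): e=[0,-42,98] → ·  [on edge]
    (0,4)@(1, 9): e=[48,2,6] → █
    (1,4)@(3, 9): e=[40,-10,26] → ·
    (6,4)@(13, 9): e=[0,-70,126] → ·  [on edge]
    (7,5)@(15, 11): e=[0,-98,154] → ·  [on edge]
  covered (6 px):
    · · · · · · · ·
    · █ █ · · · · ·
    · █ █ · · · · ·
    · █ · · · · · ·
    █ · · · · · · ·
    · · · · · · · ·
    · · · · · · · ·
    · · · · · · · ·
T3:
  2·area = 102
  edge (15, 15)→(0, 6): d=(-15,-9) top-left  bias=+0
  edge (0, 6)→(3, 1): d=(3,-5) top-left  bias=+0
  edge (3, 1)→(15, 15): d=(12,14) right/bottom  bias=-1
    (1,0)@(3, 1): e=[102,0,0] → ·  [on edge]
    (1,1)@(3, 3): e=[72,6,24] → █
    (2,1)@(5, 3): e=[90,16,-4] → ·
    (0,2)@(1, 5): e=[24,2,76] → █
    (2,2)@(5, 5): e=[60,22,20] → █
    (3,2)@(7, 5): e=[78,32,-8] → ·
    (0,3)@(1, 7): e=[-6,8,100] → ·
    (1,3)@(3, 7): e=[12,18,72] → █
    (3,3)@(7, 7): e=[48,38,16] → █
    (4,3)@(9, 7): e=[66,48,-12] → ·
    (1,4)@(3, 9): e=[-18,24,96] → ·
    (2,4)@(5, 9): e=[0,34,68] → █  [on edge]
    (7,7)@(15, 15): e=[0,102,0] → ·  [on edge]
  covered (13 px):
    · · · · · · · ·
    · █ · · · · · ·
    █ █ █ · · · · ·
    · █ █ █ · · · ·
    · · █ █ █ · · ·
    · · · · █ █ · ·
    · · · · · · █ ·
    · · · · · · · ·

Z-buffer (winner per pixel, '.' = empty):
  . . . . . . . .
  . 3 2 . . . . .
  3 3 3 . . . . .
  . 3 3 3 . . . .
  2 1 3 3 3 . . .
  . 1 0 0 3 3 . .
  . . . . 0 0 3 .
  . . . . . . 0 .

Final: 3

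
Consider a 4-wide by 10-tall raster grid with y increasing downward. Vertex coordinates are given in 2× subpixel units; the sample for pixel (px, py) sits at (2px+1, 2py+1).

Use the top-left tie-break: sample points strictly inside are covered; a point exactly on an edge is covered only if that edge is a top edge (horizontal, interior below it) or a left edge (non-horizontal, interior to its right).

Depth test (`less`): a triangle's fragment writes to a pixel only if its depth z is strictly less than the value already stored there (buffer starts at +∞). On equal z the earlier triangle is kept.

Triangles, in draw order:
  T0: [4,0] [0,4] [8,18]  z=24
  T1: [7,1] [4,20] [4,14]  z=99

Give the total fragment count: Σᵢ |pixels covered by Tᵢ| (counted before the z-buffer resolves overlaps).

T0:
  2·area = 88  (B↔C swapped to make it positive)
  edge (4, 0)→(8, 18): d=(4,18) right/bottom  bias=-1
  edge (8, 18)→(0, 4): d=(-8,-14) top-left  bias=+0
  edge (0, 4)→(4, 0): d=(4,-4) top-left  bias=+0
    (1,0)@(3, 1): e=[22,66,0] → █  [on edge]
    (2,0)@(5, 1): e=[-14,94,8] → ·
    (0,1)@(1, 3): e=[66,22,0] → █  [on edge]
    (2,1)@(5, 3): e=[-6,78,16] → ·
    (0,2)@(1, 5): e=[74,6,8] → █
    (2,2)@(5, 5): e=[2,62,24] → █
    (3,2)@(7, 5): e=[-34,90,32] → ·
    (0,3)@(1, 7): e=[82,-10,16] → ·
    (1,3)@(3, 7): e=[46,18,24] → █
    (3,3)@(7, 7): e=[-26,74,40] → ·
    (1,4)@(3, 9): e=[54,2,32] → █
    (3,4)@(7, 9): e=[-18,58,48] → ·
  covered (12 px):
    · █ · ·
    █ █ · ·
    █ █ █ ·
    · █ █ ·
    · █ █ ·
    · · █ ·
    · · · ·
    · · · █
    · · · ·
    · · · ·
T1:
  2·area = 18
  edge (7, 1)→(4, 20): d=(-3,19) right/bottom  bias=-1
  edge (4, 20)→(4, 14): d=(0,-6) top-left  bias=+0
  edge (4, 14)→(7, 1): d=(3,-13) top-left  bias=+0
    (3,0)@(7, 1): e=[0,18,0] → ·  [on edge]
    (2,5)@(5, 11): e=[8,6,4] → █
    (3,5)@(7, 11): e=[-30,18,30] → ·
    (2,6)@(5, 13): e=[2,6,10] → █
    (3,6)@(7, 13): e=[-36,18,36] → ·
    (2,7)@(5, 15): e=[-4,6,16] → ·
  covered (2 px):
    · · · ·
    · · · ·
    · · · ·
    · · · ·
    · · · ·
    · · █ ·
    · · █ ·
    · · · ·
    · · · ·
    · · · ·

Answer: 14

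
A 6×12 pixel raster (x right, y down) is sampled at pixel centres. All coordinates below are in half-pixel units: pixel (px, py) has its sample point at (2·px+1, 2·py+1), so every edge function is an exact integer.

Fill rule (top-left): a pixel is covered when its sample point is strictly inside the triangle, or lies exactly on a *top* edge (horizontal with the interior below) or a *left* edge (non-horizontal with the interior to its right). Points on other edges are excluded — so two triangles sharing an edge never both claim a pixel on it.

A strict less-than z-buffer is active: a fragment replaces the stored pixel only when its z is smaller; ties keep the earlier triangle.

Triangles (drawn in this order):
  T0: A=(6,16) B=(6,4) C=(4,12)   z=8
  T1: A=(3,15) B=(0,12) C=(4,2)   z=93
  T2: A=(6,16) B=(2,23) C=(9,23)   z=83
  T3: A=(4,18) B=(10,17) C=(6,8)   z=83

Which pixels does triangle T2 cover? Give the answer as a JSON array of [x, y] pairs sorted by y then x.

T0:
  2·area = 24  (B↔C swapped to make it positive)
  edge (6, 16)→(4, 12): d=(-2,-4) top-left  bias=+0
  edge (4, 12)→(6, 4): d=(2,-8) top-left  bias=+0
  edge (6, 4)→(6, 16): d=(0,12) right/bottom  bias=-1
    (2,4)@(5, 9): e=[10,2,12] → X
    (3,4)@(7, 9): e=[18,18,-12] → .
    (2,5)@(5, 11): e=[6,6,12] → X
    (3,5)@(7, 11): e=[14,22,-12] → .
    (2,6)@(5, 13): e=[2,10,12] → X
    (3,6)@(7, 13): e=[10,26,-12] → .
    (2,7)@(5, 15): e=[-2,14,12] → .
  covered (3 px):
    . . . . . .
    . . . . . .
    . . . . . .
    . . . . . .
    . . X . . .
    . . X . . .
    . . X . . .
    . . . . . .
    . . . . . .
    . . . . . .
    . . . . . .
    . . . . . .
T1:
  2·area = 42
  edge (3, 15)→(0, 12): d=(-3,-3) top-left  bias=+0
  edge (0, 12)→(4, 2): d=(4,-10) top-left  bias=+0
  edge (4, 2)→(3, 15): d=(-1,13) right/bottom  bias=-1
    (1,2)@(3, 5): e=[30,2,10] → X
    (2,2)@(5, 5): e=[36,22,-16] → .
    (1,3)@(3, 7): e=[24,10,8] → X
    (2,3)@(5, 7): e=[30,30,-18] → .
    (1,4)@(3, 9): e=[18,18,6] → X
    (2,4)@(5, 9): e=[24,38,-20] → .
    (0,5)@(1, 11): e=[6,6,30] → X
    (2,5)@(5, 11): e=[18,46,-22] → .
    (0,6)@(1, 13): e=[0,14,28] → X  [on edge]
    (2,6)@(5, 13): e=[12,54,-24] → .
    (0,7)@(1, 15): e=[-6,22,26] → .
    (1,7)@(3, 15): e=[0,42,0] → .  [on edge]
    (2,8)@(5, 17): e=[0,70,-28] → .  [on edge]
    (3,9)@(7, 19): e=[0,98,-56] → .  [on edge]
    (4,10)@(9, 21): e=[0,126,-84] → .  [on edge]
    (5,11)@(11, 23): e=[0,154,-112] → .  [on edge]
  covered (7 px):
    . . . . . .
    . . . . . .
    . X . . . .
    . X . . . .
    . X . . . .
    X X . . . .
    X X . . . .
    . . . . . .
    . . . . . .
    . . . . . .
    . . . . . .
    . . . . . .
T2:
  2·area = 49  (B↔C swapped to make it positive)
  edge (6, 16)→(9, 23): d=(3,7) right/bottom  bias=-1
  edge (9, 23)→(2, 23): d=(-7,0) right/bottom  bias=-1
  edge (2, 23)→(6, 16): d=(4,-7) top-left  bias=+0
    (1,4)@(3, 9): e=[0,98,-49] → .  [on edge]
    (2,9)@(5, 19): e=[16,28,5] → X
    (3,9)@(7, 19): e=[2,28,19] → X
    (4,9)@(9, 19): e=[-12,28,33] → .
    (2,10)@(5, 21): e=[22,14,13] → X
    (4,10)@(9, 21): e=[-6,14,41] → .
    (0,11)@(1, 23): e=[56,0,-7] → .  [on edge]
    (1,11)@(3, 23): e=[42,0,7] → .  [on edge]
    (2,11)@(5, 23): e=[28,0,21] → .  [on edge]
    (3,11)@(7, 23): e=[14,0,35] → .  [on edge]
    (4,11)@(9, 23): e=[0,0,49] → .  [on edge]
    (5,11)@(11, 23): e=[-14,0,63] → .  [on edge]
  covered (4 px):
    . . . . . .
    . . . . . .
    . . . . . .
    . . . . . .
    . . . . . .
    . . . . . .
    . . . . . .
    . . . . . .
    . . . . . .
    . . X X . .
    . . X X . .
    . . . . . .
T3:
  2·area = 58  (B↔C swapped to make it positive)
  edge (4, 18)→(6, 8): d=(2,-10) top-left  bias=+0
  edge (6, 8)→(10, 17): d=(4,9) right/bottom  bias=-1
  edge (10, 17)→(4, 18): d=(-6,1) right/bottom  bias=-1
    (3,1)@(7, 3): e=[0,-29,87] → .  [on edge]
    (3,5)@(7, 11): e=[16,3,39] → X
    (4,5)@(9, 11): e=[36,-15,37] → .
    (2,6)@(5, 13): e=[0,29,29] → X  [on edge]
    (4,6)@(9, 13): e=[40,-7,25] → .
    (2,7)@(5, 15): e=[4,37,17] → X
    (4,7)@(9, 15): e=[44,1,13] → X
    (5,7)@(11, 15): e=[64,-17,11] → .
    (2,8)@(5, 17): e=[8,45,5] → X
    (5,8)@(11, 17): e=[68,-9,-1] → .
    (2,9)@(5, 19): e=[12,53,-7] → .
    (3,9)@(7, 19): e=[32,35,-9] → .
    (1,11)@(3, 23): e=[0,87,-29] → .  [on edge]
  covered (9 px):
    . . . . . .
    . . . . . .
    . . . . . .
    . . . . . .
    . . . . . .
    . . . X . .
    . . X X . .
    . . X X X .
    . . X X X .
    . . . . . .
    . . . . . .
    . . . . . .

Result: [[2,9],[3,9],[2,10],[3,10]]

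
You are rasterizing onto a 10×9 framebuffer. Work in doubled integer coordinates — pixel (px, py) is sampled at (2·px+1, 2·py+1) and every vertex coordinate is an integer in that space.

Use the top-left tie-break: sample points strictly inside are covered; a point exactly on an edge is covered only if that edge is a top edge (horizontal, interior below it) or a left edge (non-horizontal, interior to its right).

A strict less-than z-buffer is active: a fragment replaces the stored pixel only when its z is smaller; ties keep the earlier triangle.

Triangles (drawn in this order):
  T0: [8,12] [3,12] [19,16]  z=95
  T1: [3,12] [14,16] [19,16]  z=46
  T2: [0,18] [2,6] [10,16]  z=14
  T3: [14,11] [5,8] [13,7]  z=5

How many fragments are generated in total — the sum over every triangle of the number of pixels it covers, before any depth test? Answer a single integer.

T0:
  2·area = 20  (B↔C swapped to make it positive)
  edge (8, 12)→(19, 16): d=(11,4) right/bottom  bias=-1
  edge (19, 16)→(3, 12): d=(-16,-4) top-left  bias=+0
  edge (3, 12)→(8, 12): d=(5,0) top-left  bias=+0
    (3,6)@(7, 13): e=[15,0,5] → #  [on edge]
    (4,6)@(9, 13): e=[7,8,5] → #
    (5,6)@(11, 13): e=[-1,16,5] → ·
    (3,7)@(7, 15): e=[37,-32,15] → ·
    (4,7)@(9, 15): e=[29,-24,15] → ·
    (7,7)@(15, 15): e=[5,0,15] → #  [on edge]
    (8,7)@(17, 15): e=[-3,8,15] → ·
    (7,8)@(15, 17): e=[27,-32,25] → ·
  covered (3 px):
    · · · · · · · · · ·
    · · · · · · · · · ·
    · · · · · · · · · ·
    · · · · · · · · · ·
    · · · · · · · · · ·
    · · · · · · · · · ·
    · · · # # · · · · ·
    · · · · · · · # · ·
    · · · · · · · · · ·
T1:
  2·area = 20  (B↔C swapped to make it positive)
  edge (3, 12)→(19, 16): d=(16,4) right/bottom  bias=-1
  edge (19, 16)→(14, 16): d=(-5,0) right/bottom  bias=-1
  edge (14, 16)→(3, 12): d=(-11,-4) top-left  bias=+0
    (3,6)@(7, 13): e=[0,15,5] → ·  [on edge]
    (6,7)@(13, 15): e=[8,5,7] → #
    (7,7)@(15, 15): e=[0,5,15] → ·  [on edge]
    (6,8)@(13, 17): e=[40,-5,-15] → ·
  covered (1 px):
    · · · · · · · · · ·
    · · · · · · · · · ·
    · · · · · · · · · ·
    · · · · · · · · · ·
    · · · · · · · · · ·
    · · · · · · · · · ·
    · · · · · · · · · ·
    · · · · · · # · · ·
    · · · · · · · · · ·
T2:
  2·area = 116
  edge (0, 18)→(2, 6): d=(2,-12) top-left  bias=+0
  edge (2, 6)→(10, 16): d=(8,10) right/bottom  bias=-1
  edge (10, 16)→(0, 18): d=(-10,2) right/bottom  bias=-1
    (1,4)@(3, 9): e=[18,14,84] → #
    (2,4)@(5, 9): e=[42,-6,80] → ·
    (1,5)@(3, 11): e=[22,30,64] → #
    (2,5)@(5, 11): e=[46,10,60] → #
    (3,5)@(7, 11): e=[70,-10,56] → ·
    (0,6)@(1, 13): e=[2,66,48] → #
    (3,6)@(7, 13): e=[74,6,36] → #
    (4,6)@(9, 13): e=[98,-14,32] → ·
    (0,7)@(1, 15): e=[6,82,28] → #
    (4,7)@(9, 15): e=[102,2,12] → #
    (5,7)@(11, 15): e=[126,-18,8] → ·
    (7,7)@(15, 15): e=[174,-58,0] → ·  [on edge]
    (2,8)@(5, 17): e=[58,58,0] → ·  [on edge]
  covered (14 px):
    · · · · · · · · · ·
    · · · · · · · · · ·
    · · · · · · · · · ·
    · · · · · · · · · ·
    · # · · · · · · · ·
    · # # · · · · · · ·
    # # # # · · · · · ·
    # # # # # · · · · ·
    # # · · · · · · · ·
T3:
  2·area = 33
  edge (14, 11)→(5, 8): d=(-9,-3) top-left  bias=+0
  edge (5, 8)→(13, 7): d=(8,-1) top-left  bias=+0
  edge (13, 7)→(14, 11): d=(1,4) right/bottom  bias=-1
    (6,3)@(13, 7): e=[33,0,0] → ·  [on edge]
    (4,4)@(9, 9): e=[3,12,18] → #
    (5,4)@(11, 9): e=[9,14,10] → #
    (6,4)@(13, 9): e=[15,16,2] → #
    (7,4)@(15, 9): e=[21,18,-6] → ·
    (4,5)@(9, 11): e=[-15,28,20] → ·
    (5,5)@(11, 11): e=[-9,30,12] → ·
    (6,5)@(13, 11): e=[-3,32,4] → ·
    (7,7)@(15, 15): e=[-33,66,0] → ·  [on edge]
  covered (3 px):
    · · · · · · · · · ·
    · · · · · · · · · ·
    · · · · · · · · · ·
    · · · · · · · · · ·
    · · · · # # # · · ·
    · · · · · · · · · ·
    · · · · · · · · · ·
    · · · · · · · · · ·
    · · · · · · · · · ·

Answer: 21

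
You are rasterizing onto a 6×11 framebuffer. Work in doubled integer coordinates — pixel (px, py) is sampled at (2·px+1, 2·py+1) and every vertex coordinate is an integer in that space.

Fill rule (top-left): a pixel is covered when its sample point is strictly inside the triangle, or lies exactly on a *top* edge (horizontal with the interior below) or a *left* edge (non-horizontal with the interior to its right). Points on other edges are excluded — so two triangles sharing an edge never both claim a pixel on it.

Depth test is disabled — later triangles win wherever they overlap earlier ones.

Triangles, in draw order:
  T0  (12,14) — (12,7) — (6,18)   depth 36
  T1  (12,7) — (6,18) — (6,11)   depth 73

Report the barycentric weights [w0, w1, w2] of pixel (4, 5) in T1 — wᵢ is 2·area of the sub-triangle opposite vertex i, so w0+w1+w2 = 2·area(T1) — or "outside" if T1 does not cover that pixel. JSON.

T0:
  2·area = 42  (B↔C swapped to make it positive)
  edge (12, 14)→(6, 18): d=(-6,4) right/bottom  bias=-1
  edge (6, 18)→(12, 7): d=(6,-11) top-left  bias=+0
  edge (12, 7)→(12, 14): d=(0,7) right/bottom  bias=-1
    (5,4)@(11, 9): e=[34,1,7] → #
    (5,5)@(11, 11): e=[22,13,7] → #
    (4,6)@(9, 13): e=[18,3,21] → #
    (4,7)@(9, 15): e=[6,15,21] → #
    (5,7)@(11, 15): e=[-2,37,7] → ·
    (3,8)@(7, 17): e=[2,5,35] → #
    (4,8)@(9, 17): e=[-6,27,21] → ·
    (3,9)@(7, 19): e=[-10,17,35] → ·
  covered (6 px):
    · · · · · ·
    · · · · · ·
    · · · · · ·
    · · · · · ·
    · · · · · #
    · · · · · #
    · · · · # #
    · · · · # ·
    · · · # · ·
    · · · · · ·
    · · · · · ·
T1:
  2·area = 42
  edge (12, 7)→(6, 18): d=(-6,11) right/bottom  bias=-1
  edge (6, 18)→(6, 11): d=(0,-7) top-left  bias=+0
  edge (6, 11)→(12, 7): d=(6,-4) top-left  bias=+0
    (4,4)@(9, 9): e=[21,21,0] → #  [on edge]
    (5,4)@(11, 9): e=[-1,35,8] → ·
    (3,5)@(7, 11): e=[31,7,4] → #
    (5,5)@(11, 11): e=[-13,35,20] → ·
    (1,6)@(3, 13): e=[63,-21,0] → ·  [on edge]
    (3,6)@(7, 13): e=[19,7,16] → #
    (4,6)@(9, 13): e=[-3,21,24] → ·
    (3,7)@(7, 15): e=[7,7,28] → #
    (4,7)@(9, 15): e=[-15,21,36] → ·
    (3,8)@(7, 17): e=[-5,7,40] → ·
  covered (5 px):
    · · · · · ·
    · · · · · ·
    · · · · · ·
    · · · · · ·
    · · · · # ·
    · · · # # ·
    · · · # · ·
    · · · # · ·
    · · · · · ·
    · · · · · ·
    · · · · · ·

Final: [21,12,9]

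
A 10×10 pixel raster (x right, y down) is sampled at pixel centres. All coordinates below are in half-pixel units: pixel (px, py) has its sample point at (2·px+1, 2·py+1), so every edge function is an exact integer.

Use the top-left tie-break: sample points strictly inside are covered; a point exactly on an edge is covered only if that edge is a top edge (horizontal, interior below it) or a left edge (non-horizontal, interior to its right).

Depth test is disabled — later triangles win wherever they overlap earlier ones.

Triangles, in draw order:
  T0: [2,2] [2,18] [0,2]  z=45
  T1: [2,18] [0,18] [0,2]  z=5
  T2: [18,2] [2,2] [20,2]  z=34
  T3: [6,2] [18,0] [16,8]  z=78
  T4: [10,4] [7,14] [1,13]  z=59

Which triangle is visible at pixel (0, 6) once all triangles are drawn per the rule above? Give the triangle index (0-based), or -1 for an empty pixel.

T0:
  2·area = 32
  edge (2, 2)→(2, 18): d=(0,16) right/bottom  bias=-1
  edge (2, 18)→(0, 2): d=(-2,-16) top-left  bias=+0
  edge (0, 2)→(2, 2): d=(2,0) top-left  bias=+0
    (0,1)@(1, 3): e=[16,14,2] → █
    (1,1)@(3, 3): e=[-16,46,2] → ·
    (0,2)@(1, 5): e=[16,10,6] → █
    (1,2)@(3, 5): e=[-16,42,6] → ·
    (0,3)@(1, 7): e=[16,6,10] → █
    (1,3)@(3, 7): e=[-16,38,10] → ·
    (0,4)@(1, 9): e=[16,2,14] → █
    (1,4)@(3, 9): e=[-16,34,14] → ·
    (0,5)@(1, 11): e=[16,-2,18] → ·
  covered (4 px):
    · · · · · · · · · ·
    █ · · · · · · · · ·
    █ · · · · · · · · ·
    █ · · · · · · · · ·
    █ · · · · · · · · ·
    · · · · · · · · · ·
    · · · · · · · · · ·
    · · · · · · · · · ·
    · · · · · · · · · ·
    · · · · · · · · · ·
T1:
  2·area = 32
  edge (2, 18)→(0, 18): d=(-2,0) right/bottom  bias=-1
  edge (0, 18)→(0, 2): d=(0,-16) top-left  bias=+0
  edge (0, 2)→(2, 18): d=(2,16) right/bottom  bias=-1
    (0,5)@(1, 11): e=[14,16,2] → █
    (1,5)@(3, 11): e=[14,48,-30] → ·
    (0,6)@(1, 13): e=[10,16,6] → █
    (1,6)@(3, 13): e=[10,48,-26] → ·
    (0,7)@(1, 15): e=[6,16,10] → █
    (1,7)@(3, 15): e=[6,48,-22] → ·
    (0,8)@(1, 17): e=[2,16,14] → █
    (1,8)@(3, 17): e=[2,48,-18] → ·
    (0,9)@(1, 19): e=[-2,16,18] → ·
  covered (4 px):
    · · · · · · · · · ·
    · · · · · · · · · ·
    · · · · · · · · · ·
    · · · · · · · · · ·
    · · · · · · · · · ·
    █ · · · · · · · · ·
    █ · · · · · · · · ·
    █ · · · · · · · · ·
    █ · · · · · · · · ·
    · · · · · · · · · ·
T2:
  degenerate (2·area = 0) — covers nothing
T3:
  2·area = 92
  edge (6, 2)→(18, 0): d=(12,-2) top-left  bias=+0
  edge (18, 0)→(16, 8): d=(-2,8) right/bottom  bias=-1
  edge (16, 8)→(6, 2): d=(-10,-6) top-left  bias=+0
    (6,0)@(13, 1): e=[2,38,52] → █
    (7,0)@(15, 1): e=[6,22,64] → █
    (8,0)@(17, 1): e=[10,6,76] → █
    (9,0)@(19, 1): e=[14,-10,88] → ·
    (4,1)@(9, 3): e=[18,66,8] → █
    (5,1)@(11, 3): e=[22,50,20] → █
    (9,1)@(19, 3): e=[38,-14,68] → ·
    (4,2)@(9, 5): e=[42,62,-12] → ·
    (5,2)@(11, 5): e=[46,46,0] → █  [on edge]
    (8,2)@(17, 5): e=[58,-2,36] → ·
    (5,3)@(11, 7): e=[70,42,-20] → ·
    (6,3)@(13, 7): e=[74,26,-8] → ·
  covered (12 px):
    · · · · · · █ █ █ ·
    · · · · █ █ █ █ █ ·
    · · · · · █ █ █ · ·
    · · · · · · · █ · ·
    · · · · · · · · · ·
    · · · · · · · · · ·
    · · · · · · · · · ·
    · · · · · · · · · ·
    · · · · · · · · · ·
    · · · · · · · · · ·
T4:
  2·area = 63
  edge (10, 4)→(7, 14): d=(-3,10) right/bottom  bias=-1
  edge (7, 14)→(1, 13): d=(-6,-1) top-left  bias=+0
  edge (1, 13)→(10, 4): d=(9,-9) top-left  bias=+0
    (6,0)@(13, 1): e=[-21,84,0] → ·  [on edge]
    (5,1)@(11, 3): e=[-7,70,0] → ·  [on edge]
    (4,2)@(9, 5): e=[7,56,0] → █  [on edge]
    (5,2)@(11, 5): e=[-13,58,18] → ·
    (3,3)@(7, 7): e=[21,42,0] → █  [on edge]
    (5,3)@(11, 7): e=[-19,46,36] → ·
    (2,4)@(5, 9): e=[35,28,0] → █  [on edge]
    (4,4)@(9, 9): e=[-5,32,36] → ·
    (1,5)@(3, 11): e=[49,14,0] → █  [on edge]
    (4,5)@(9, 11): e=[-11,20,54] → ·
    (0,6)@(1, 13): e=[63,0,0] → █  [on edge]
    (4,6)@(9, 13): e=[-17,8,72] → ·
    (6,7)@(13, 15): e=[-63,0,126] → ·  [on edge]
  covered (12 px):
    · · · · · · · · · ·
    · · · · · · · · · ·
    · · · · █ · · · · ·
    · · · █ █ · · · · ·
    · · █ █ · · · · · ·
    · █ █ █ · · · · · ·
    █ █ █ █ · · · · · ·
    · · · · · · · · · ·
    · · · · · · · · · ·
    · · · · · · · · · ·

Z-buffer (winner per pixel, '.' = empty):
  . . . . . . 3 3 3 .
  0 . . . 3 3 3 3 3 .
  0 . . . 4 3 3 3 . .
  0 . . 4 4 . . 3 . .
  0 . 4 4 . . . . . .
  1 4 4 4 . . . . . .
  4 4 4 4 . . . . . .
  1 . . . . . . . . .
  1 . . . . . . . . .
  . . . . . . . . . .

Answer: 4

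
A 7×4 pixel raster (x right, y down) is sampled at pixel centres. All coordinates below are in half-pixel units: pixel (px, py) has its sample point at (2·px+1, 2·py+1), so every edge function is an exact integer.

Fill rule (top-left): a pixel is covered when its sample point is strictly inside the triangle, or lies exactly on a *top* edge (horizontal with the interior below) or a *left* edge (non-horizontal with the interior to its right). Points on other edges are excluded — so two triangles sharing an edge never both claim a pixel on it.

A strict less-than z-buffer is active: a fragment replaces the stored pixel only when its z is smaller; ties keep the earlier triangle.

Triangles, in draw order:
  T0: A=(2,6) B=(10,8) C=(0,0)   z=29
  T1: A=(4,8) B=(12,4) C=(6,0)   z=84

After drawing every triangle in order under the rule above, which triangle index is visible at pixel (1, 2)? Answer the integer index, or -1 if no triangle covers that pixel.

T0:
  2·area = 44  (B↔C swapped to make it positive)
  edge (2, 6)→(0, 0): d=(-2,-6) top-left  bias=+0
  edge (0, 0)→(10, 8): d=(10,8) right/bottom  bias=-1
  edge (10, 8)→(2, 6): d=(-8,-2) top-left  bias=+0
    (0,0)@(1, 1): e=[4,2,38] → #
    (1,0)@(3, 1): e=[16,-14,42] → ·
    (0,1)@(1, 3): e=[0,22,22] → #  [on edge]
    (1,1)@(3, 3): e=[12,6,26] → #
    (2,1)@(5, 3): e=[24,-10,30] → ·
    (0,2)@(1, 5): e=[-4,42,6] → ·
    (1,2)@(3, 5): e=[8,26,10] → #
    (2,2)@(5, 5): e=[20,10,14] → #
    (3,2)@(7, 5): e=[32,-6,18] → ·
    (1,3)@(3, 7): e=[4,46,-6] → ·
    (2,3)@(5, 7): e=[16,30,-2] → ·
    (3,3)@(7, 7): e=[28,14,2] → #
  covered (6 px):
    # · · · · · ·
    # # · · · · ·
    · # # · · · ·
    · · · # · · ·
T1:
  2·area = 56  (B↔C swapped to make it positive)
  edge (4, 8)→(6, 0): d=(2,-8) top-left  bias=+0
  edge (6, 0)→(12, 4): d=(6,4) right/bottom  bias=-1
  edge (12, 4)→(4, 8): d=(-8,4) right/bottom  bias=-1
    (3,0)@(7, 1): e=[10,2,44] → #
    (4,0)@(9, 1): e=[26,-6,36] → ·
    (3,1)@(7, 3): e=[14,14,28] → #
    (4,1)@(9, 3): e=[30,6,20] → #
    (5,1)@(11, 3): e=[46,-2,12] → ·
    (2,2)@(5, 5): e=[2,34,20] → #
    (5,2)@(11, 5): e=[50,10,-4] → ·
    (2,3)@(5, 7): e=[6,46,4] → #
    (3,3)@(7, 7): e=[22,38,-4] → ·
    (4,3)@(9, 7): e=[38,30,-12] → ·
  covered (7 px):
    · · · # · · ·
    · · · # # · ·
    · · # # # · ·
    · · # · · · ·

Z-buffer (winner per pixel, '.' = empty):
  0 . . 1 . . .
  0 0 . 1 1 . .
  . 0 0 1 1 . .
  . . 1 0 . . .

Answer: 0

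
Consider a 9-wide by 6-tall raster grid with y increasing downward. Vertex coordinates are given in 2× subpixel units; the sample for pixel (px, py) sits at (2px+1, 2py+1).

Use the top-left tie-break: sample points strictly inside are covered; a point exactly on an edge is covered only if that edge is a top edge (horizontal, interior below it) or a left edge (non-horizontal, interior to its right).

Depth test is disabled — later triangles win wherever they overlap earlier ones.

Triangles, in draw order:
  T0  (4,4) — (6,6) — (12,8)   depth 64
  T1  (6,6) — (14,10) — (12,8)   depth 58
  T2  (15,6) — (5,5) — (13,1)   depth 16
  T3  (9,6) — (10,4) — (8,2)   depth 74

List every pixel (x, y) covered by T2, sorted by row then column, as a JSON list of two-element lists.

T0:
  2·area = 8  (B↔C swapped to make it positive)
  edge (4, 4)→(12, 8): d=(8,4) right/bottom  bias=-1
  edge (12, 8)→(6, 6): d=(-6,-2) top-left  bias=+0
  edge (6, 6)→(4, 4): d=(-2,-2) top-left  bias=+0
    (0,0)@(1, 1): e=[-12,20,0] → ·  [on edge]
    (1,1)@(3, 3): e=[-4,12,0] → ·  [on edge]
    (1,2)@(3, 5): e=[12,0,-4] → ·  [on edge]
    (2,2)@(5, 5): e=[4,4,0] → #  [on edge]
    (3,2)@(7, 5): e=[-4,8,4] → ·
    (2,3)@(5, 7): e=[20,-8,-4] → ·
    (3,3)@(7, 7): e=[12,-4,0] → ·  [on edge]
    (4,3)@(9, 7): e=[4,0,4] → #  [on edge]
    (5,3)@(11, 7): e=[-4,4,8] → ·
    (4,4)@(9, 9): e=[20,-12,0] → ·  [on edge]
    (7,4)@(15, 9): e=[-4,0,12] → ·  [on edge]
    (5,5)@(11, 11): e=[28,-20,0] → ·  [on edge]
  covered (2 px):
    · · · · · · · · ·
    · · · · · · · · ·
    · · # · · · · · ·
    · · · · # · · · ·
    · · · · · · · · ·
    · · · · · · · · ·
T1:
  2·area = 8  (B↔C swapped to make it positive)
  edge (6, 6)→(12, 8): d=(6,2) right/bottom  bias=-1
  edge (12, 8)→(14, 10): d=(2,2) right/bottom  bias=-1
  edge (14, 10)→(6, 6): d=(-8,-4) top-left  bias=+0
    (2,0)@(5, 1): e=[-28,0,36] → ·  [on edge]
    (3,1)@(7, 3): e=[-20,0,28] → ·  [on edge]
    (1,2)@(3, 5): e=[0,12,-4] → ·  [on edge]
    (4,2)@(9, 5): e=[-12,0,20] → ·  [on edge]
    (4,3)@(9, 7): e=[0,4,4] → ·  [on edge]
    (5,3)@(11, 7): e=[-4,0,12] → ·  [on edge]
    (6,4)@(13, 9): e=[4,0,4] → ·  [on edge]
    (7,4)@(15, 9): e=[0,-4,12] → ·  [on edge]
    (7,5)@(15, 11): e=[12,0,-4] → ·  [on edge]
  covered (0 px):
    · · · · · · · · ·
    · · · · · · · · ·
    · · · · · · · · ·
    · · · · · · · · ·
    · · · · · · · · ·
    · · · · · · · · ·
T2:
  2·area = 48
  edge (15, 6)→(5, 5): d=(-10,-1) top-left  bias=+0
  edge (5, 5)→(13, 1): d=(8,-4) top-left  bias=+0
  edge (13, 1)→(15, 6): d=(2,5) right/bottom  bias=-1
    (6,0)@(13, 1): e=[48,0,0] → ·  [on edge]
    (4,1)@(9, 3): e=[24,0,24] → #  [on edge]
    (5,1)@(11, 3): e=[26,8,14] → #
    (6,1)@(13, 3): e=[28,16,4] → #
    (7,1)@(15, 3): e=[30,24,-6] → ·
    (2,2)@(5, 5): e=[0,0,48] → #  [on edge]
    (3,2)@(7, 5): e=[2,8,38] → #
    (7,2)@(15, 5): e=[10,40,-2] → ·
    (0,3)@(1, 7): e=[-24,0,72] → ·  [on edge]
    (2,3)@(5, 7): e=[-20,16,52] → ·
    (3,3)@(7, 7): e=[-18,24,42] → ·
    (4,3)@(9, 7): e=[-16,32,32] → ·
    (8,5)@(17, 11): e=[-48,96,0] → ·  [on edge]
  covered (8 px):
    · · · · · · · · ·
    · · · · # # # · ·
    · · # # # # # · ·
    · · · · · · · · ·
    · · · · · · · · ·
    · · · · · · · · ·
T3:
  2·area = 6  (B↔C swapped to make it positive)
  edge (9, 6)→(8, 2): d=(-1,-4) top-left  bias=+0
  edge (8, 2)→(10, 4): d=(2,2) right/bottom  bias=-1
  edge (10, 4)→(9, 6): d=(-1,2) right/bottom  bias=-1
    (3,0)@(7, 1): e=[-3,0,9] → ·  [on edge]
    (4,1)@(9, 3): e=[3,0,3] → ·  [on edge]
    (4,2)@(9, 5): e=[1,4,1] → #
    (5,2)@(11, 5): e=[9,0,-3] → ·  [on edge]
    (4,3)@(9, 7): e=[-1,8,-1] → ·
    (6,3)@(13, 7): e=[15,0,-9] → ·  [on edge]
    (7,4)@(15, 9): e=[21,0,-15] → ·  [on edge]
    (8,5)@(17, 11): e=[27,0,-21] → ·  [on edge]
  covered (1 px):
    · · · · · · · · ·
    · · · · · · · · ·
    · · · · # · · · ·
    · · · · · · · · ·
    · · · · · · · · ·
    · · · · · · · · ·

Result: [[4,1],[5,1],[6,1],[2,2],[3,2],[4,2],[5,2],[6,2]]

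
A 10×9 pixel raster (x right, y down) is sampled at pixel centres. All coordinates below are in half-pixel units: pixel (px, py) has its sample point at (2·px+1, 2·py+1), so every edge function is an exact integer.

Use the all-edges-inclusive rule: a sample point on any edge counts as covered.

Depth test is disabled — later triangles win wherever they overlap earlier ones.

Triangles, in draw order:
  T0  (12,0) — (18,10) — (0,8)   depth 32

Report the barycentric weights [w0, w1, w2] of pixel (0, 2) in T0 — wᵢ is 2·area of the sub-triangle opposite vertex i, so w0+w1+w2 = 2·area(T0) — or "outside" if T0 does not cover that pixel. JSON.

T0:
  2·area = 168
  edge (12, 0)→(18, 10): d=(6,10) inclusive
  edge (18, 10)→(0, 8): d=(-18,-2) inclusive
  edge (0, 8)→(12, 0): d=(12,-8) inclusive
    (5,0)@(11, 1): e=[16,148,4] → X
    (6,0)@(13, 1): e=[-4,152,20] → .
    (4,1)@(9, 3): e=[48,108,12] → X
    (6,1)@(13, 3): e=[8,116,44] → X
    (7,1)@(15, 3): e=[-12,120,60] → .
    (2,2)@(5, 5): e=[100,64,4] → X
    (3,2)@(7, 5): e=[80,68,20] → X
    (7,2)@(15, 5): e=[0,84,84] → X  [on edge]
    (8,2)@(17, 5): e=[-20,88,100] → .
    (1,3)@(3, 7): e=[132,24,12] → X
    (8,3)@(17, 7): e=[-8,52,124] → .
    (1,4)@(3, 9): e=[144,-12,36] → .
    (4,4)@(9, 9): e=[84,0,84] → X  [on edge]
  covered (22 px):
    . . . . . X . . . .
    . . . . X X X . . .
    . . X X X X X X . .
    . X X X X X X X . .
    . . . . X X X X X .
    . . . . . . . . . .
    . . . . . . . . . .
    . . . . . . . . . .
    . . . . . . . . . .

Result: "outside"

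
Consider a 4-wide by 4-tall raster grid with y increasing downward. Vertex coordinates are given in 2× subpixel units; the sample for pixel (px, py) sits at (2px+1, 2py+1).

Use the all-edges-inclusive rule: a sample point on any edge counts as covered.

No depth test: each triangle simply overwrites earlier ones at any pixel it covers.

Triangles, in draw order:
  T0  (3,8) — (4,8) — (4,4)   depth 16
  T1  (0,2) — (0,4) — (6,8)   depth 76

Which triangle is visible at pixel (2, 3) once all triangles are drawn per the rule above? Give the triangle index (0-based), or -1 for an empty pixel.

T0:
  2·area = 4  (B↔C swapped to make it positive)
  edge (3, 8)→(4, 4): d=(1,-4) inclusive
  edge (4, 4)→(4, 8): d=(0,4) inclusive
  edge (4, 8)→(3, 8): d=(-1,0) inclusive
  covered (0 px):
    · · · ·
    · · · ·
    · · · ·
    · · · ·
T1:
  2·area = 12  (B↔C swapped to make it positive)
  edge (0, 2)→(6, 8): d=(6,6) inclusive
  edge (6, 8)→(0, 4): d=(-6,-4) inclusive
  edge (0, 4)→(0, 2): d=(0,-2) inclusive
    (0,1)@(1, 3): e=[0,10,2] → █  [on edge]
    (1,1)@(3, 3): e=[-12,18,6] → ·
    (0,2)@(1, 5): e=[12,-2,2] → ·
    (1,2)@(3, 5): e=[0,6,6] → █  [on edge]
    (2,2)@(5, 5): e=[-12,14,10] → ·
    (1,3)@(3, 7): e=[12,-6,6] → ·
    (2,3)@(5, 7): e=[0,2,10] → █  [on edge]
    (3,3)@(7, 7): e=[-12,10,14] → ·
  covered (3 px):
    · · · ·
    █ · · ·
    · █ · ·
    · · █ ·

Z-buffer (winner per pixel, '.' = empty):
  . . . .
  1 . . .
  . 1 . .
  . . 1 .

Answer: 1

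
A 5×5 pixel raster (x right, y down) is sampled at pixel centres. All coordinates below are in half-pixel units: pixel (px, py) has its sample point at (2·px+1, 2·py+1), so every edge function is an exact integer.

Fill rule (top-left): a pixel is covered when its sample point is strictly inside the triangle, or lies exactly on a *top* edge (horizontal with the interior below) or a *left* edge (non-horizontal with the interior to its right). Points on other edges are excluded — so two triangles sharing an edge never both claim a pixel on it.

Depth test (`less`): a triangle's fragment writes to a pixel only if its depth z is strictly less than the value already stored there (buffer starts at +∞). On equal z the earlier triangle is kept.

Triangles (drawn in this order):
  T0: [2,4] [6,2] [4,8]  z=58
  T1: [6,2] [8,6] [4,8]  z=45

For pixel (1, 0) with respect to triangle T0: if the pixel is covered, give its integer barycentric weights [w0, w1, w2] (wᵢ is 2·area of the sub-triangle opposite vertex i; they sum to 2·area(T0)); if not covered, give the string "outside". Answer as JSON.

T0:
  2·area = 20
  edge (2, 4)→(6, 2): d=(4,-2) top-left  bias=+0
  edge (6, 2)→(4, 8): d=(-2,6) right/bottom  bias=-1
  edge (4, 8)→(2, 4): d=(-2,-4) top-left  bias=+0
    (2,1)@(5, 3): e=[2,4,14] → X
    (3,1)@(7, 3): e=[6,-8,22] → .
    (1,2)@(3, 5): e=[6,12,2] → X
    (2,2)@(5, 5): e=[10,0,10] → .  [on edge]
    (1,3)@(3, 7): e=[14,8,-2] → .
  covered (2 px):
    . . . . .
    . . X . .
    . X . . .
    . . . . .
    . . . . .
T1:
  2·area = 20
  edge (6, 2)→(8, 6): d=(2,4) right/bottom  bias=-1
  edge (8, 6)→(4, 8): d=(-4,2) right/bottom  bias=-1
  edge (4, 8)→(6, 2): d=(2,-6) top-left  bias=+0
    (2,2)@(5, 5): e=[10,10,0] → X  [on edge]
    (3,2)@(7, 5): e=[2,6,12] → X
    (4,2)@(9, 5): e=[-6,2,24] → .
    (2,3)@(5, 7): e=[14,2,4] → X
    (3,3)@(7, 7): e=[6,-2,16] → .
    (2,4)@(5, 9): e=[18,-6,8] → .
  covered (3 px):
    . . . . .
    . . . . .
    . . X X .
    . . X . .
    . . . . .

Answer: "outside"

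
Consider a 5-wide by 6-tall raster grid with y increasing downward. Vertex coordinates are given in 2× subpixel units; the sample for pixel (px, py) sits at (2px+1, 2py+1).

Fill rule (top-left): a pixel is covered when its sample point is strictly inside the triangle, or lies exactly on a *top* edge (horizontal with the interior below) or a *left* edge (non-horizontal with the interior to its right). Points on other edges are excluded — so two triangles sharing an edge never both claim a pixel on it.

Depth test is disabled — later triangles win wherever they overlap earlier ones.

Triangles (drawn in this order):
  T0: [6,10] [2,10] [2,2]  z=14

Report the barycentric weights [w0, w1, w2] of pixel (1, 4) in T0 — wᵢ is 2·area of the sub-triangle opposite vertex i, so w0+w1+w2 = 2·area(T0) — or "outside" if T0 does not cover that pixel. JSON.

T0:
  2·area = 32
  edge (6, 10)→(2, 10): d=(-4,0) right/bottom  bias=-1
  edge (2, 10)→(2, 2): d=(0,-8) top-left  bias=+0
  edge (2, 2)→(6, 10): d=(4,8) right/bottom  bias=-1
    (1,2)@(3, 5): e=[20,8,4] → X
    (2,2)@(5, 5): e=[20,24,-12] → .
    (1,3)@(3, 7): e=[12,8,12] → X
    (2,3)@(5, 7): e=[12,24,-4] → .
    (1,4)@(3, 9): e=[4,8,20] → X
    (2,4)@(5, 9): e=[4,24,4] → X
    (3,4)@(7, 9): e=[4,40,-12] → .
    (1,5)@(3, 11): e=[-4,8,28] → .
    (2,5)@(5, 11): e=[-4,24,12] → .
  covered (4 px):
    . . . . .
    . . . . .
    . X . . .
    . X . . .
    . X X . .
    . . . . .

Final: [8,20,4]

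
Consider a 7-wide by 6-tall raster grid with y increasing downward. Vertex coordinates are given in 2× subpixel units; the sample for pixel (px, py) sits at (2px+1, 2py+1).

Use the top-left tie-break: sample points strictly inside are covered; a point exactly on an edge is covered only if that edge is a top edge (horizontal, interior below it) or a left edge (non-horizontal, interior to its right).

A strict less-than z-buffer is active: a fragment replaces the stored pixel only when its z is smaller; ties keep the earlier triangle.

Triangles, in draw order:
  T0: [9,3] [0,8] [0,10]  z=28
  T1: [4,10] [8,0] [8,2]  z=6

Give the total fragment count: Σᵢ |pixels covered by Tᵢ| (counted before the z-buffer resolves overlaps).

T0:
  2·area = 18  (B↔C swapped to make it positive)
  edge (9, 3)→(0, 10): d=(-9,7) right/bottom  bias=-1
  edge (0, 10)→(0, 8): d=(0,-2) top-left  bias=+0
  edge (0, 8)→(9, 3): d=(9,-5) top-left  bias=+0
    (4,1)@(9, 3): e=[0,18,0] → ·  [on edge]
    (1,3)@(3, 7): e=[6,6,6] → #
    (2,3)@(5, 7): e=[-8,10,16] → ·
    (0,4)@(1, 9): e=[2,2,14] → #
    (1,4)@(3, 9): e=[-12,6,24] → ·
    (0,5)@(1, 11): e=[-16,2,32] → ·
  covered (2 px):
    · · · · · · ·
    · · · · · · ·
    · · · · · · ·
    · # · · · · ·
    # · · · · · ·
    · · · · · · ·
T1:
  2·area = 8
  edge (4, 10)→(8, 0): d=(4,-10) top-left  bias=+0
  edge (8, 0)→(8, 2): d=(0,2) right/bottom  bias=-1
  edge (8, 2)→(4, 10): d=(-4,8) right/bottom  bias=-1
    (3,1)@(7, 3): e=[2,2,4] → #
    (4,1)@(9, 3): e=[22,-2,-12] → ·
    (3,2)@(7, 5): e=[10,2,-4] → ·
  covered (1 px):
    · · · · · · ·
    · · · # · · ·
    · · · · · · ·
    · · · · · · ·
    · · · · · · ·
    · · · · · · ·

Final: 3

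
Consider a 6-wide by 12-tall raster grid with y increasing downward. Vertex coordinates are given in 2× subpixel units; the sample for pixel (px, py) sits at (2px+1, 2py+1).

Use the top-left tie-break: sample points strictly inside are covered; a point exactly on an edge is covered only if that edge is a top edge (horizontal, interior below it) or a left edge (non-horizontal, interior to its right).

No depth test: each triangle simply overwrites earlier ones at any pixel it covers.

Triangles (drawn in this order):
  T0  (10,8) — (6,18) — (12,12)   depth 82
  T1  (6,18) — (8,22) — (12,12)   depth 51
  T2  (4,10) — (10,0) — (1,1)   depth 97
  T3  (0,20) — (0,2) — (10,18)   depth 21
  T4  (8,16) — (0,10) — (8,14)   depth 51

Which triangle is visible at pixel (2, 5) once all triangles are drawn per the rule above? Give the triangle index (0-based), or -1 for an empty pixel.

T0:
  2·area = 36  (B↔C swapped to make it positive)
  edge (10, 8)→(12, 12): d=(2,4) right/bottom  bias=-1
  edge (12, 12)→(6, 18): d=(-6,6) right/bottom  bias=-1
  edge (6, 18)→(10, 8): d=(4,-10) top-left  bias=+0
    (4,5)@(9, 11): e=[10,24,2] → X
    (5,5)@(11, 11): e=[2,12,22] → X
    (4,6)@(9, 13): e=[14,12,10] → X
    (5,6)@(11, 13): e=[6,0,30] → .  [on edge]
    (4,7)@(9, 15): e=[18,0,18] → .  [on edge]
    (3,8)@(7, 17): e=[30,0,6] → .  [on edge]
    (2,9)@(5, 19): e=[42,0,-6] → .  [on edge]
    (1,10)@(3, 21): e=[54,0,-18] → .  [on edge]
    (0,11)@(1, 23): e=[66,0,-30] → .  [on edge]
  covered (3 px):
    . . . . . .
    . . . . . .
    . . . . . .
    . . . . . .
    . . . . . .
    . . . . X X
    . . . . X .
    . . . . . .
    . . . . . .
    . . . . . .
    . . . . . .
    . . . . . .
T1:
  2·area = 36  (B↔C swapped to make it positive)
  edge (6, 18)→(12, 12): d=(6,-6) top-left  bias=+0
  edge (12, 12)→(8, 22): d=(-4,10) right/bottom  bias=-1
  edge (8, 22)→(6, 18): d=(-2,-4) top-left  bias=+0
    (5,6)@(11, 13): e=[0,6,30] → X  [on edge]
    (4,7)@(9, 15): e=[0,18,18] → X  [on edge]
    (5,7)@(11, 15): e=[12,-2,26] → .
    (3,8)@(7, 17): e=[0,30,6] → X  [on edge]
    (5,8)@(11, 17): e=[24,-10,22] → .
    (2,9)@(5, 19): e=[0,42,-6] → .  [on edge]
    (3,9)@(7, 19): e=[12,22,2] → X
    (5,9)@(11, 19): e=[36,-18,18] → .
    (1,10)@(3, 21): e=[0,54,-18] → .  [on edge]
    (3,10)@(7, 21): e=[24,14,-2] → .
    (4,10)@(9, 21): e=[36,-6,6] → .
    (0,11)@(1, 23): e=[0,66,-30] → .  [on edge]
  covered (6 px):
    . . . . . .
    . . . . . .
    . . . . . .
    . . . . . .
    . . . . . .
    . . . . . .
    . . . . . X
    . . . . X .
    . . . X X .
    . . . X X .
    . . . . . .
    . . . . . .
T2:
  2·area = 84  (B↔C swapped to make it positive)
  edge (4, 10)→(1, 1): d=(-3,-9) top-left  bias=+0
  edge (1, 1)→(10, 0): d=(9,-1) top-left  bias=+0
  edge (10, 0)→(4, 10): d=(-6,10) right/bottom  bias=-1
    (0,0)@(1, 1): e=[0,0,84] → X  [on edge]
    (1,0)@(3, 1): e=[18,2,64] → X
    (2,0)@(5, 1): e=[36,4,44] → X
    (3,0)@(7, 1): e=[54,6,24] → X
    (4,0)@(9, 1): e=[72,8,4] → X
    (5,0)@(11, 1): e=[90,10,-16] → .
    (0,1)@(1, 3): e=[-6,18,72] → .
    (1,1)@(3, 3): e=[12,20,52] → X
    (4,1)@(9, 3): e=[66,26,-8] → .
    (1,2)@(3, 5): e=[6,38,40] → X
    (3,2)@(7, 5): e=[42,42,0] → .  [on edge]
    (1,3)@(3, 7): e=[0,56,28] → X  [on edge]
    (2,6)@(5, 13): e=[0,112,-28] → .  [on edge]
    (0,7)@(1, 15): e=[-42,126,0] → .  [on edge]
    (3,9)@(7, 19): e=[0,168,-84] → .  [on edge]
  covered (12 px):
    X X X X X .
    . X X X . .
    . X X . . .
    . X X . . .
    . . . . . .
    . . . . . .
    . . . . . .
    . . . . . .
    . . . . . .
    . . . . . .
    . . . . . .
    . . . . . .
T3:
  2·area = 180
  edge (0, 20)→(0, 2): d=(0,-18) top-left  bias=+0
  edge (0, 2)→(10, 18): d=(10,16) right/bottom  bias=-1
  edge (10, 18)→(0, 20): d=(-10,2) right/bottom  bias=-1
    (0,2)@(1, 5): e=[18,14,148] → X
    (1,2)@(3, 5): e=[54,-18,144] → .
    (0,3)@(1, 7): e=[18,34,128] → X
    (1,3)@(3, 7): e=[54,2,124] → X
    (2,3)@(5, 7): e=[90,-30,120] → .
    (0,4)@(1, 9): e=[18,54,108] → X
    (2,4)@(5, 9): e=[90,-10,100] → .
    (0,5)@(1, 11): e=[18,74,88] → X
    (2,5)@(5, 11): e=[90,10,80] → X
    (3,5)@(7, 11): e=[126,-22,76] → .
    (0,6)@(1, 13): e=[18,94,68] → X
    (3,6)@(7, 13): e=[126,-2,56] → .
    (2,9)@(5, 19): e=[90,90,0] → .  [on edge]
  covered (22 px):
    . . . . . .
    . . . . . .
    X . . . . .
    X X . . . .
    X X . . . .
    X X X . . .
    X X X . . .
    X X X X . .
    X X X X X .
    X X . . . .
    . . . . . .
    . . . . . .
T4:
  2·area = 16
  edge (8, 16)→(0, 10): d=(-8,-6) top-left  bias=+0
  edge (0, 10)→(8, 14): d=(8,4) right/bottom  bias=-1
  edge (8, 14)→(8, 16): d=(0,2) right/bottom  bias=-1
    (2,6)@(5, 13): e=[6,4,6] → X
    (3,6)@(7, 13): e=[18,-4,2] → .
    (2,7)@(5, 15): e=[-10,20,6] → .
    (3,7)@(7, 15): e=[2,12,2] → X
    (4,7)@(9, 15): e=[14,4,-2] → .
    (3,8)@(7, 17): e=[-14,28,2] → .
  covered (2 px):
    . . . . . .
    . . . . . .
    . . . . . .
    . . . . . .
    . . . . . .
    . . . . . .
    . . X . . .
    . . . X . .
    . . . . . .
    . . . . . .
    . . . . . .
    . . . . . .

Z-buffer (winner per pixel, '.' = empty):
  2 2 2 2 2 .
  . 2 2 2 . .
  3 2 2 . . .
  3 3 2 . . .
  3 3 . . . .
  3 3 3 . 0 0
  3 3 4 . 0 1
  3 3 3 4 1 .
  3 3 3 3 3 .
  3 3 . 1 1 .
  . . . . . .
  . . . . . .

Answer: 3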